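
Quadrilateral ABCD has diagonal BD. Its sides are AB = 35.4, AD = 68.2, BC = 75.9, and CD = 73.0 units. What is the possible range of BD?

From triangle ABD: |35.4 − 68.2| < BD < 35.4 + 68.2, i.e. 32.8 < BD < 103.6.
From triangle CBD: 2.9 < BD < 148.9.
Both must hold, so BD lies in the intersection.

32.8 < BD < 103.6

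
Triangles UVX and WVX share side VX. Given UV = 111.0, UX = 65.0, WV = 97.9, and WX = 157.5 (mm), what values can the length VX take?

59.6 < VX < 176.0

From triangle UVX: |111.0 − 65.0| < VX < 111.0 + 65.0, i.e. 46.0 < VX < 176.0.
From triangle WVX: 59.6 < VX < 255.4.
Both must hold, so VX lies in the intersection.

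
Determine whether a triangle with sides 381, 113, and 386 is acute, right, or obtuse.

acute

Compare the square of the longest side to the sum of squares of the other two: 113² + 381² = 157930 > 148996 = 386².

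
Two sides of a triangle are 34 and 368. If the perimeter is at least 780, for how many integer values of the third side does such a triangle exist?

Triangle inequality: 334 < x < 402. Perimeter ≥ 780 gives x ≥ 780 − 34 − 368 = 378.
So 378 ≤ x < 402; integers 378 through 401: 24 values.

24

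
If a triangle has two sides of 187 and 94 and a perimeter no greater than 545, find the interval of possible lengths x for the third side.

93 < x ≤ 264

Triangle inequality alone gives 93 < x < 281.
The perimeter condition gives x ≤ 545 − 187 − 94 = 264.
Intersecting the two: 93 < x ≤ 264.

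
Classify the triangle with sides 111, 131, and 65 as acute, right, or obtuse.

Compare the square of the longest side to the sum of squares of the other two: 65² + 111² = 16546 < 17161 = 131².

obtuse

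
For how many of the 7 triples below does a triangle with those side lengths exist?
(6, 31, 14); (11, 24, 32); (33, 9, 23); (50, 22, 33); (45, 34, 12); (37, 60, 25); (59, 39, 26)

5

(6,14,31): 6+14 ≤ 31 → not valid
(11,24,32): 11+24 > 32 → valid
(9,23,33): 9+23 ≤ 33 → not valid
(22,33,50): 22+33 > 50 → valid
(12,34,45): 12+34 > 45 → valid
(25,37,60): 25+37 > 60 → valid
(26,39,59): 26+39 > 59 → valid
5 of the 7 triples form a triangle.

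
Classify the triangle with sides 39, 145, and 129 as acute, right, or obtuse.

obtuse

Compare the square of the longest side to the sum of squares of the other two: 39² + 129² = 18162 < 21025 = 145².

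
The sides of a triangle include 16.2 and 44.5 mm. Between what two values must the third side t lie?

By the triangle inequality, t must be less than 16.2 + 44.5 = 60.7 and greater than |16.2 − 44.5| = 28.3.

28.3 < t < 60.7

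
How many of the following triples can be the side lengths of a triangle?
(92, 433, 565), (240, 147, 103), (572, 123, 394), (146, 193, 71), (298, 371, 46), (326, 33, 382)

2

(92,433,565): 92+433 ≤ 565 → not valid
(103,147,240): 103+147 > 240 → valid
(123,394,572): 123+394 ≤ 572 → not valid
(71,146,193): 71+146 > 193 → valid
(46,298,371): 46+298 ≤ 371 → not valid
(33,326,382): 33+326 ≤ 382 → not valid
2 of the 6 triples form a triangle.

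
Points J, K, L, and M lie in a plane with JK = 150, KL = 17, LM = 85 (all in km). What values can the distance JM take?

The maximum is all hops collinear in one direction: 150 + 17 + 85 = 252.
The longest hop is 150; the others sum to 102. Folding the others back against it leaves at least 150 − 102 = 48.

48 ≤ JM ≤ 252 km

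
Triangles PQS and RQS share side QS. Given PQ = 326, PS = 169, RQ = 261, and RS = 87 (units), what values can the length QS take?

174 < QS < 348

From triangle PQS: |326 − 169| < QS < 326 + 169, i.e. 157 < QS < 495.
From triangle RQS: 174 < QS < 348.
Both must hold, so QS lies in the intersection.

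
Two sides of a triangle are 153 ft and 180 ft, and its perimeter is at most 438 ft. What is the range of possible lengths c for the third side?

27 < c ≤ 105 ft

Triangle inequality alone gives 27 < c < 333.
The perimeter condition gives c ≤ 438 − 153 − 180 = 105.
Intersecting the two: 27 < c ≤ 105.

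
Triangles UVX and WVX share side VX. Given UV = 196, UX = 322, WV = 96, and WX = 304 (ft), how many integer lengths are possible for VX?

From triangle UVX: 126 < VX < 518.
From triangle WVX: 208 < VX < 400.
Intersection: 208 < VX < 400, so integers 209 through 399: 191 values.

191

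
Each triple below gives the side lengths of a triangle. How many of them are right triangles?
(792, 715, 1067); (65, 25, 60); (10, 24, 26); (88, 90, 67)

(792,715,1067): 715²+792² = 1138489 = 1067² → right
(65,25,60): 25²+60² = 4225 = 65² → right
(10,24,26): 10²+24² = 676 = 26² → right
(88,90,67): 67²+88² = 12233 > 8100 = 90² → acute
3 of the 4 are right.

3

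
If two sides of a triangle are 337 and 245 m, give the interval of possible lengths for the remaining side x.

By the triangle inequality, x must be less than 337 + 245 = 582 and greater than |337 − 245| = 92.

92 < x < 582 (m)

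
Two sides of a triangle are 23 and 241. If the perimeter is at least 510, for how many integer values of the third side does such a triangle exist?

18

Triangle inequality: 218 < x < 264. Perimeter ≥ 510 gives x ≥ 510 − 23 − 241 = 246.
So 246 ≤ x < 264; integers 246 through 263: 18 values.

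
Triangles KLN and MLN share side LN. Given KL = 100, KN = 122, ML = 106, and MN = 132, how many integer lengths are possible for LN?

From triangle KLN: 22 < LN < 222.
From triangle MLN: 26 < LN < 238.
Intersection: 26 < LN < 222, so integers 27 through 221: 195 values.

195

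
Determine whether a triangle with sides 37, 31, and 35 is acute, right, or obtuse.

acute

Compare the square of the longest side to the sum of squares of the other two: 31² + 35² = 2186 > 1369 = 37².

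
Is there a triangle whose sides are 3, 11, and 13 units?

The longest side is 13, and the other two sum to 14.
Since 14 > 13, the triangle inequality holds.

Yes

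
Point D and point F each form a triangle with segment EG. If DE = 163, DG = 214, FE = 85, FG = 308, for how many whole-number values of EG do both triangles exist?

153

From triangle DEG: 51 < EG < 377.
From triangle FEG: 223 < EG < 393.
Intersection: 223 < EG < 377, so integers 224 through 376: 153 values.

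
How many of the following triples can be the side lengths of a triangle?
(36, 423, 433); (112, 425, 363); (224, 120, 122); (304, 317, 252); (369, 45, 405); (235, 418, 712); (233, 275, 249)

6

(36,423,433): 36+423 > 433 → valid
(112,363,425): 112+363 > 425 → valid
(120,122,224): 120+122 > 224 → valid
(252,304,317): 252+304 > 317 → valid
(45,369,405): 45+369 > 405 → valid
(235,418,712): 235+418 ≤ 712 → not valid
(233,249,275): 233+249 > 275 → valid
6 of the 7 triples form a triangle.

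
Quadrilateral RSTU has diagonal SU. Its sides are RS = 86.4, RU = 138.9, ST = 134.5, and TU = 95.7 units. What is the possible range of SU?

52.5 < SU < 225.3

From triangle RSU: |86.4 − 138.9| < SU < 86.4 + 138.9, i.e. 52.5 < SU < 225.3.
From triangle TSU: 38.8 < SU < 230.2.
Both must hold, so SU lies in the intersection.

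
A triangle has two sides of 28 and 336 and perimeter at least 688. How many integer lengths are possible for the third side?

40

Triangle inequality: 308 < x < 364. Perimeter ≥ 688 gives x ≥ 688 − 28 − 336 = 324.
So 324 ≤ x < 364; integers 324 through 363: 40 values.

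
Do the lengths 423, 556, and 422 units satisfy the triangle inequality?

The longest side is 556, and the other two sum to 845.
Since 845 > 556, the triangle inequality holds.

Yes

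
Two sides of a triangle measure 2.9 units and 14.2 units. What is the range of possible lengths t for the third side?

11.3 < t < 17.1

By the triangle inequality, t must be less than 2.9 + 14.2 = 17.1 and greater than |2.9 − 14.2| = 11.3.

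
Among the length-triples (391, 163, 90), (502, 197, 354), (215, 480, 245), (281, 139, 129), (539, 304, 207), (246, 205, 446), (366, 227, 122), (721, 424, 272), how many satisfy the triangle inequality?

(90,163,391): 90+163 ≤ 391 → not valid
(197,354,502): 197+354 > 502 → valid
(215,245,480): 215+245 ≤ 480 → not valid
(129,139,281): 129+139 ≤ 281 → not valid
(207,304,539): 207+304 ≤ 539 → not valid
(205,246,446): 205+246 > 446 → valid
(122,227,366): 122+227 ≤ 366 → not valid
(272,424,721): 272+424 ≤ 721 → not valid
2 of the 8 triples form a triangle.

2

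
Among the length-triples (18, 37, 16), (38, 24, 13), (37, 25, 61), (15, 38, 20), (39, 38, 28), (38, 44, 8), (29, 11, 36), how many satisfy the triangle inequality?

(16,18,37): 16+18 ≤ 37 → not valid
(13,24,38): 13+24 ≤ 38 → not valid
(25,37,61): 25+37 > 61 → valid
(15,20,38): 15+20 ≤ 38 → not valid
(28,38,39): 28+38 > 39 → valid
(8,38,44): 8+38 > 44 → valid
(11,29,36): 11+29 > 36 → valid
4 of the 7 triples form a triangle.

4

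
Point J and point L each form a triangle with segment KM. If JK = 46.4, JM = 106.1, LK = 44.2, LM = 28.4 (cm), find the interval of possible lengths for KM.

From triangle JKM: |46.4 − 106.1| < KM < 46.4 + 106.1, i.e. 59.7 < KM < 152.5.
From triangle LKM: 15.8 < KM < 72.6.
Both must hold, so KM lies in the intersection.

59.7 < KM < 72.6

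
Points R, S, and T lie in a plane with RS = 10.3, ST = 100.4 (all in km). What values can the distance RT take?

By the triangle inequality, |10.3 − 100.4| ≤ RT ≤ 10.3 + 100.4.

90.1 ≤ RT ≤ 110.7 km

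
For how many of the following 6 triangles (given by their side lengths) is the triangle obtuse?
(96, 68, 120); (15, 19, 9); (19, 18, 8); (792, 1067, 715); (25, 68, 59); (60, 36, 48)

(96,68,120): 68²+96² = 13840 < 14400 = 120² → obtuse
(15,19,9): 9²+15² = 306 < 361 = 19² → obtuse
(19,18,8): 8²+18² = 388 > 361 = 19² → acute
(792,1067,715): 715²+792² = 1138489 = 1067² → right
(25,68,59): 25²+59² = 4106 < 4624 = 68² → obtuse
(60,36,48): 36²+48² = 3600 = 60² → right
3 of the 6 are obtuse.

3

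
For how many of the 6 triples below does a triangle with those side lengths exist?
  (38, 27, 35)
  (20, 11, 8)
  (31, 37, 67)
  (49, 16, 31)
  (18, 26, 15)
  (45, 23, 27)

(27,35,38): 27+35 > 38 → valid
(8,11,20): 8+11 ≤ 20 → not valid
(31,37,67): 31+37 > 67 → valid
(16,31,49): 16+31 ≤ 49 → not valid
(15,18,26): 15+18 > 26 → valid
(23,27,45): 23+27 > 45 → valid
4 of the 6 triples form a triangle.

4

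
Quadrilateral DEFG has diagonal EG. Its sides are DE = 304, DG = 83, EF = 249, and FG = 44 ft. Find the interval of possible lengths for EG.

From triangle DEG: |304 − 83| < EG < 304 + 83, i.e. 221 < EG < 387.
From triangle FEG: 205 < EG < 293.
Both must hold, so EG lies in the intersection.

221 < EG < 293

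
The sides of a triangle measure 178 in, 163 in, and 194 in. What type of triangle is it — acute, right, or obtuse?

acute

Compare the square of the longest side to the sum of squares of the other two: 163² + 178² = 58253 > 37636 = 194².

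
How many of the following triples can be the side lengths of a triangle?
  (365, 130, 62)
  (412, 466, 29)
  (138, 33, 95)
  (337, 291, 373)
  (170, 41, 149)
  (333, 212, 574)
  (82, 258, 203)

3

(62,130,365): 62+130 ≤ 365 → not valid
(29,412,466): 29+412 ≤ 466 → not valid
(33,95,138): 33+95 ≤ 138 → not valid
(291,337,373): 291+337 > 373 → valid
(41,149,170): 41+149 > 170 → valid
(212,333,574): 212+333 ≤ 574 → not valid
(82,203,258): 82+203 > 258 → valid
3 of the 7 triples form a triangle.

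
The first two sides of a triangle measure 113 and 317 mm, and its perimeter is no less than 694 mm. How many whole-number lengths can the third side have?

166

Triangle inequality: 204 < x < 430. Perimeter ≥ 694 gives x ≥ 694 − 113 − 317 = 264.
So 264 ≤ x < 430; integers 264 through 429: 166 values.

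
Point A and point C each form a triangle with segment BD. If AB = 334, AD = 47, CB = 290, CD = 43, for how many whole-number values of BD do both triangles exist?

From triangle ABD: 287 < BD < 381.
From triangle CBD: 247 < BD < 333.
Intersection: 287 < BD < 333, so integers 288 through 332: 45 values.

45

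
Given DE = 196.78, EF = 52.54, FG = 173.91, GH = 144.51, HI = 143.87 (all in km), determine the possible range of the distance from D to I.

0 ≤ DI ≤ 711.61 km

The maximum is all hops collinear in one direction: 196.78 + 52.54 + 173.91 + 144.51 + 143.87 = 711.61.
The longest hop is 196.78; the others sum to 514.83. Since 196.78 ≤ 514.83, the path can fold back on itself completely, so the minimum distance is 0.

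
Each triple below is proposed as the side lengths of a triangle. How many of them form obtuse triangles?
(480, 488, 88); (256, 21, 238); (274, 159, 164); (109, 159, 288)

(480,488,88): 88²+480² = 238144 = 488² → right
(256,21,238): 21²+238² = 57085 < 65536 = 256² → obtuse
(274,159,164): 159²+164² = 52177 < 75076 = 274² → obtuse
(109,159,288): 109+159 ≤ 288, not a triangle
2 of the 4 are obtuse.

2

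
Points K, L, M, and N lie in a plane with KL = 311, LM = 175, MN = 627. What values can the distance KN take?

The maximum is all hops collinear in one direction: 311 + 175 + 627 = 1113.
The longest hop is 627; the others sum to 486. Folding the others back against it leaves at least 627 − 486 = 141.

141 ≤ KN ≤ 1113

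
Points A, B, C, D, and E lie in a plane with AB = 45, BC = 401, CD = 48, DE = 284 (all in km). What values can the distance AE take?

The maximum is all hops collinear in one direction: 45 + 401 + 48 + 284 = 778.
The longest hop is 401; the others sum to 377. Folding the others back against it leaves at least 401 − 377 = 24.

24 ≤ AE ≤ 778 km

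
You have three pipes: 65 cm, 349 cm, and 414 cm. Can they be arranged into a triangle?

No

The two shorter sides sum to 414, exactly equal to the longest side 414.
That gives only a degenerate (flat) triangle — the inequality must be strict.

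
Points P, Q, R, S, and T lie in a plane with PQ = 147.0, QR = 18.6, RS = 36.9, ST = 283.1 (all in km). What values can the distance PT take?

The maximum is all hops collinear in one direction: 147.0 + 18.6 + 36.9 + 283.1 = 485.6.
The longest hop is 283.1; the others sum to 202.5. Folding the others back against it leaves at least 283.1 − 202.5 = 80.6.

80.6 ≤ PT ≤ 485.6 km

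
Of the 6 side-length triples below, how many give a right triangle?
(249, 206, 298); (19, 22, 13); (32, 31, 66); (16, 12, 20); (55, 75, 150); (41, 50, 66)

1

(249,206,298): 206²+249² = 104437 > 88804 = 298² → acute
(19,22,13): 13²+19² = 530 > 484 = 22² → acute
(32,31,66): 31+32 ≤ 66, not a triangle
(16,12,20): 12²+16² = 400 = 20² → right
(55,75,150): 55+75 ≤ 150, not a triangle
(41,50,66): 41²+50² = 4181 < 4356 = 66² → obtuse
1 of the 6 is right.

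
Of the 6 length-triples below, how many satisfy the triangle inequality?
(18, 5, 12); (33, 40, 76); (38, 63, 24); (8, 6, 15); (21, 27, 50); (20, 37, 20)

1

(5,12,18): 5+12 ≤ 18 → not valid
(33,40,76): 33+40 ≤ 76 → not valid
(24,38,63): 24+38 ≤ 63 → not valid
(6,8,15): 6+8 ≤ 15 → not valid
(21,27,50): 21+27 ≤ 50 → not valid
(20,20,37): 20+20 > 37 → valid
1 of the 6 triples forms a triangle.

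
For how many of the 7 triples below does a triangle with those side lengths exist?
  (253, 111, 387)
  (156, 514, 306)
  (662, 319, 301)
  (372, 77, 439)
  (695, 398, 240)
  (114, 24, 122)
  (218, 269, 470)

(111,253,387): 111+253 ≤ 387 → not valid
(156,306,514): 156+306 ≤ 514 → not valid
(301,319,662): 301+319 ≤ 662 → not valid
(77,372,439): 77+372 > 439 → valid
(240,398,695): 240+398 ≤ 695 → not valid
(24,114,122): 24+114 > 122 → valid
(218,269,470): 218+269 > 470 → valid
3 of the 7 triples form a triangle.

3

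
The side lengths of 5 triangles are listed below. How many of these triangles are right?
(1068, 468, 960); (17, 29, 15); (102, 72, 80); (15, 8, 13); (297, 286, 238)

1

(1068,468,960): 468²+960² = 1140624 = 1068² → right
(17,29,15): 15²+17² = 514 < 841 = 29² → obtuse
(102,72,80): 72²+80² = 11584 > 10404 = 102² → acute
(15,8,13): 8²+13² = 233 > 225 = 15² → acute
(297,286,238): 238²+286² = 138440 > 88209 = 297² → acute
1 of the 5 is right.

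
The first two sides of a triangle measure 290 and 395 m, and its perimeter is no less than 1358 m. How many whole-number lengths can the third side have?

Triangle inequality: 105 < x < 685. Perimeter ≥ 1358 gives x ≥ 1358 − 290 − 395 = 673.
So 673 ≤ x < 685; integers 673 through 684: 12 values.

12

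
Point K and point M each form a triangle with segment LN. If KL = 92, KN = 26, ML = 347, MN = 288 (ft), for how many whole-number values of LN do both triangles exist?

From triangle KLN: 66 < LN < 118.
From triangle MLN: 59 < LN < 635.
Intersection: 66 < LN < 118, so integers 67 through 117: 51 values.

51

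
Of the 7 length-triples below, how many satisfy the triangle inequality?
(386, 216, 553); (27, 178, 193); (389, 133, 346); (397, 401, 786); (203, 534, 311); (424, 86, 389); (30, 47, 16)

(216,386,553): 216+386 > 553 → valid
(27,178,193): 27+178 > 193 → valid
(133,346,389): 133+346 > 389 → valid
(397,401,786): 397+401 > 786 → valid
(203,311,534): 203+311 ≤ 534 → not valid
(86,389,424): 86+389 > 424 → valid
(16,30,47): 16+30 ≤ 47 → not valid
5 of the 7 triples form a triangle.

5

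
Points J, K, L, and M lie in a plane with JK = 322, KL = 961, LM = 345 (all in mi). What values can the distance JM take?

294 ≤ JM ≤ 1628 mi

The maximum is all hops collinear in one direction: 322 + 961 + 345 = 1628.
The longest hop is 961; the others sum to 667. Folding the others back against it leaves at least 961 − 667 = 294.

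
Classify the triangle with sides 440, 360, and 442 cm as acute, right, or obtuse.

Compare the square of the longest side to the sum of squares of the other two: 360² + 440² = 323200 > 195364 = 442².

acute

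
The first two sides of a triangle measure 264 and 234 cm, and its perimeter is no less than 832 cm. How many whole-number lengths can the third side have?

164

Triangle inequality: 30 < x < 498. Perimeter ≥ 832 gives x ≥ 832 − 264 − 234 = 334.
So 334 ≤ x < 498; integers 334 through 497: 164 values.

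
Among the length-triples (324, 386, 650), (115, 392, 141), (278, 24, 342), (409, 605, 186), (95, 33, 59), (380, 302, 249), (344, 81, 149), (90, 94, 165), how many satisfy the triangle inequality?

3

(324,386,650): 324+386 > 650 → valid
(115,141,392): 115+141 ≤ 392 → not valid
(24,278,342): 24+278 ≤ 342 → not valid
(186,409,605): 186+409 ≤ 605 → not valid
(33,59,95): 33+59 ≤ 95 → not valid
(249,302,380): 249+302 > 380 → valid
(81,149,344): 81+149 ≤ 344 → not valid
(90,94,165): 90+94 > 165 → valid
3 of the 8 triples form a triangle.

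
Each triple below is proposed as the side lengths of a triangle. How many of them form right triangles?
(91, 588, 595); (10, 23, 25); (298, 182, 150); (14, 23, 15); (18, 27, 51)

(91,588,595): 91²+588² = 354025 = 595² → right
(10,23,25): 10²+23² = 629 > 625 = 25² → acute
(298,182,150): 150²+182² = 55624 < 88804 = 298² → obtuse
(14,23,15): 14²+15² = 421 < 529 = 23² → obtuse
(18,27,51): 18+27 ≤ 51, not a triangle
1 of the 5 is right.

1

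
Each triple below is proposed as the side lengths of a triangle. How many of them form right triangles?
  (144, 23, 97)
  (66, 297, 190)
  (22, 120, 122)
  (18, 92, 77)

1

(144,23,97): 23+97 ≤ 144, not a triangle
(66,297,190): 66+190 ≤ 297, not a triangle
(22,120,122): 22²+120² = 14884 = 122² → right
(18,92,77): 18²+77² = 6253 < 8464 = 92² → obtuse
1 of the 4 is right.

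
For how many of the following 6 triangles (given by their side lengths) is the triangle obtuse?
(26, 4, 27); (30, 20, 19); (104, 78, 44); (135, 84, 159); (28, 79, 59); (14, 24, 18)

(26,4,27): 4²+26² = 692 < 729 = 27² → obtuse
(30,20,19): 19²+20² = 761 < 900 = 30² → obtuse
(104,78,44): 44²+78² = 8020 < 10816 = 104² → obtuse
(135,84,159): 84²+135² = 25281 = 159² → right
(28,79,59): 28²+59² = 4265 < 6241 = 79² → obtuse
(14,24,18): 14²+18² = 520 < 576 = 24² → obtuse
5 of the 6 are obtuse.

5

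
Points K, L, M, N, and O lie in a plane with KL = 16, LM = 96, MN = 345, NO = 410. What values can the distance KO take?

The maximum is all hops collinear in one direction: 16 + 96 + 345 + 410 = 867.
The longest hop is 410; the others sum to 457. Since 410 ≤ 457, the path can fold back on itself completely, so the minimum distance is 0.

0 ≤ KO ≤ 867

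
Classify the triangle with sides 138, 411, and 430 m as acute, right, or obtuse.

Compare the square of the longest side to the sum of squares of the other two: 138² + 411² = 187965 > 184900 = 430².

acute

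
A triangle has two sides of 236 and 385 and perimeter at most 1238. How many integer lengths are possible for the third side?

468

Triangle inequality: 149 < x < 621. Perimeter ≤ 1238 gives x ≤ 1238 − 236 − 385 = 617.
So 149 < x ≤ 617; integers 150 through 617: 468 values.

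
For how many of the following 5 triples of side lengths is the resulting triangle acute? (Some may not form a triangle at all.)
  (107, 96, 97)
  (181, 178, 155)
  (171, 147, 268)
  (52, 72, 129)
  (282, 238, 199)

3

(107,96,97): 96²+97² = 18625 > 11449 = 107² → acute
(181,178,155): 155²+178² = 55709 > 32761 = 181² → acute
(171,147,268): 147²+171² = 50850 < 71824 = 268² → obtuse
(52,72,129): 52+72 ≤ 129, not a triangle
(282,238,199): 199²+238² = 96245 > 79524 = 282² → acute
3 of the 5 are acute.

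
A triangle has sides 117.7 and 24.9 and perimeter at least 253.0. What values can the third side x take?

Triangle inequality alone gives 92.8 < x < 142.6.
The perimeter condition gives x ≥ 253.0 − 117.7 − 24.9 = 110.4.
Intersecting the two: 110.4 ≤ x < 142.6.

110.4 ≤ x < 142.6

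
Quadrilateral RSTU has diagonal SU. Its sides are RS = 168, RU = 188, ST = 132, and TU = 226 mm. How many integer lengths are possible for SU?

From triangle RSU: 20 < SU < 356.
From triangle TSU: 94 < SU < 358.
Intersection: 94 < SU < 356, so integers 95 through 355: 261 values.

261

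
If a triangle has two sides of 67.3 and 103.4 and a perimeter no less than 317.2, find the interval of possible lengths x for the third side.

Triangle inequality alone gives 36.1 < x < 170.7.
The perimeter condition gives x ≥ 317.2 − 67.3 − 103.4 = 146.5.
Intersecting the two: 146.5 ≤ x < 170.7.

146.5 ≤ x < 170.7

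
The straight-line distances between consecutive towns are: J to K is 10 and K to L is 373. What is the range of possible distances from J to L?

363 ≤ JL ≤ 383

By the triangle inequality, |10 − 373| ≤ JL ≤ 10 + 373.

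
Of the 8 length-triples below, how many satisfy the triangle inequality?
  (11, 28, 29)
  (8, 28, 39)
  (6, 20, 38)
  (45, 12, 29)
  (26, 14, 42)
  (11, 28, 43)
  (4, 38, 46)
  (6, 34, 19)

1

(11,28,29): 11+28 > 29 → valid
(8,28,39): 8+28 ≤ 39 → not valid
(6,20,38): 6+20 ≤ 38 → not valid
(12,29,45): 12+29 ≤ 45 → not valid
(14,26,42): 14+26 ≤ 42 → not valid
(11,28,43): 11+28 ≤ 43 → not valid
(4,38,46): 4+38 ≤ 46 → not valid
(6,19,34): 6+19 ≤ 34 → not valid
1 of the 8 triples forms a triangle.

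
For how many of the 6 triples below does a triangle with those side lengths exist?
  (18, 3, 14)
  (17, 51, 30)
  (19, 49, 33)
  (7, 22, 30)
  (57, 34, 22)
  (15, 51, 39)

2

(3,14,18): 3+14 ≤ 18 → not valid
(17,30,51): 17+30 ≤ 51 → not valid
(19,33,49): 19+33 > 49 → valid
(7,22,30): 7+22 ≤ 30 → not valid
(22,34,57): 22+34 ≤ 57 → not valid
(15,39,51): 15+39 > 51 → valid
2 of the 6 triples form a triangle.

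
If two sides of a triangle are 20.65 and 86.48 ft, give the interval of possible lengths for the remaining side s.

By the triangle inequality, s must be less than 20.65 + 86.48 = 107.13 and greater than |20.65 − 86.48| = 65.83.

65.83 < s < 107.13 (ft)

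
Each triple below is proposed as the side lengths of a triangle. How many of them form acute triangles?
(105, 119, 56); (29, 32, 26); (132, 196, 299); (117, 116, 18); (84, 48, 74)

3

(105,119,56): 56²+105² = 14161 = 119² → right
(29,32,26): 26²+29² = 1517 > 1024 = 32² → acute
(132,196,299): 132²+196² = 55840 < 89401 = 299² → obtuse
(117,116,18): 18²+116² = 13780 > 13689 = 117² → acute
(84,48,74): 48²+74² = 7780 > 7056 = 84² → acute
3 of the 5 are acute.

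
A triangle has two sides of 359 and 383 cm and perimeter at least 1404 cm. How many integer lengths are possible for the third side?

80

Triangle inequality: 24 < x < 742. Perimeter ≥ 1404 gives x ≥ 1404 − 359 − 383 = 662.
So 662 ≤ x < 742; integers 662 through 741: 80 values.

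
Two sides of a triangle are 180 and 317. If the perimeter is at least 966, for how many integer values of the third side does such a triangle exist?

28

Triangle inequality: 137 < x < 497. Perimeter ≥ 966 gives x ≥ 966 − 180 − 317 = 469.
So 469 ≤ x < 497; integers 469 through 496: 28 values.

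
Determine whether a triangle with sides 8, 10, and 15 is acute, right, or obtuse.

obtuse

Compare the square of the longest side to the sum of squares of the other two: 8² + 10² = 164 < 225 = 15².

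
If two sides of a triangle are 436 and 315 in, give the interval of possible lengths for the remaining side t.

121 < t < 751

By the triangle inequality, t must be less than 436 + 315 = 751 and greater than |436 − 315| = 121.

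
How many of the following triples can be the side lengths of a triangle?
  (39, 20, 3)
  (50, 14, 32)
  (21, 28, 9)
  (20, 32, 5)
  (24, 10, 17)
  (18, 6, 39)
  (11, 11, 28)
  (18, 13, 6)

3

(3,20,39): 3+20 ≤ 39 → not valid
(14,32,50): 14+32 ≤ 50 → not valid
(9,21,28): 9+21 > 28 → valid
(5,20,32): 5+20 ≤ 32 → not valid
(10,17,24): 10+17 > 24 → valid
(6,18,39): 6+18 ≤ 39 → not valid
(11,11,28): 11+11 ≤ 28 → not valid
(6,13,18): 6+13 > 18 → valid
3 of the 8 triples form a triangle.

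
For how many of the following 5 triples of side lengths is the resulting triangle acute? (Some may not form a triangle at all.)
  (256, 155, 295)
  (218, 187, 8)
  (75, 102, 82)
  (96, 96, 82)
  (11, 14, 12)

(256,155,295): 155²+256² = 89561 > 87025 = 295² → acute
(218,187,8): 8+187 ≤ 218, not a triangle
(75,102,82): 75²+82² = 12349 > 10404 = 102² → acute
(96,96,82): 82²+96² = 15940 > 9216 = 96² → acute
(11,14,12): 11²+12² = 265 > 196 = 14² → acute
4 of the 5 are acute.

4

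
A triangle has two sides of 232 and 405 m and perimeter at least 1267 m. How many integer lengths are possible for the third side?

Triangle inequality: 173 < x < 637. Perimeter ≥ 1267 gives x ≥ 1267 − 232 − 405 = 630.
So 630 ≤ x < 637; integers 630 through 636: 7 values.

7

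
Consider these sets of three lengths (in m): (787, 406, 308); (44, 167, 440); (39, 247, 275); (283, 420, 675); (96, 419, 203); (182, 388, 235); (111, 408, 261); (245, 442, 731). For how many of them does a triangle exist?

(308,406,787): 308+406 ≤ 787 → not valid
(44,167,440): 44+167 ≤ 440 → not valid
(39,247,275): 39+247 > 275 → valid
(283,420,675): 283+420 > 675 → valid
(96,203,419): 96+203 ≤ 419 → not valid
(182,235,388): 182+235 > 388 → valid
(111,261,408): 111+261 ≤ 408 → not valid
(245,442,731): 245+442 ≤ 731 → not valid
3 of the 8 triples form a triangle.

3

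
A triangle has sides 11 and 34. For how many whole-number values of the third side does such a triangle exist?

The third side lies in the open interval (23, 45).
Integers from 24 to 44 inclusive: 44 − 24 + 1 = 21.

21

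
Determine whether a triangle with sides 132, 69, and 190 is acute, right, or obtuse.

Compare the square of the longest side to the sum of squares of the other two: 69² + 132² = 22185 < 36100 = 190².

obtuse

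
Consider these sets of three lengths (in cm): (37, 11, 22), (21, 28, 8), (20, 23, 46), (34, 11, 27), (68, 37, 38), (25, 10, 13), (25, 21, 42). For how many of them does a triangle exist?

4

(11,22,37): 11+22 ≤ 37 → not valid
(8,21,28): 8+21 > 28 → valid
(20,23,46): 20+23 ≤ 46 → not valid
(11,27,34): 11+27 > 34 → valid
(37,38,68): 37+38 > 68 → valid
(10,13,25): 10+13 ≤ 25 → not valid
(21,25,42): 21+25 > 42 → valid
4 of the 7 triples form a triangle.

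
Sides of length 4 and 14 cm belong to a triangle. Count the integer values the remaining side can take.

7

The third side lies in the open interval (10, 18).
Integers from 11 to 17 inclusive: 17 − 11 + 1 = 7.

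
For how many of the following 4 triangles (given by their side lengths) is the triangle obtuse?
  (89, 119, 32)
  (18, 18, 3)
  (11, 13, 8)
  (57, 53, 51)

(89,119,32): 32²+89² = 8945 < 14161 = 119² → obtuse
(18,18,3): 3²+18² = 333 > 324 = 18² → acute
(11,13,8): 8²+11² = 185 > 169 = 13² → acute
(57,53,51): 51²+53² = 5410 > 3249 = 57² → acute
1 of the 4 is obtuse.

1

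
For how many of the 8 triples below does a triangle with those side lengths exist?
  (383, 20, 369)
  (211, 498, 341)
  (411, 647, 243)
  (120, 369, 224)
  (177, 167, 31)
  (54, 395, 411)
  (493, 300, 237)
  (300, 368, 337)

(20,369,383): 20+369 > 383 → valid
(211,341,498): 211+341 > 498 → valid
(243,411,647): 243+411 > 647 → valid
(120,224,369): 120+224 ≤ 369 → not valid
(31,167,177): 31+167 > 177 → valid
(54,395,411): 54+395 > 411 → valid
(237,300,493): 237+300 > 493 → valid
(300,337,368): 300+337 > 368 → valid
7 of the 8 triples form a triangle.

7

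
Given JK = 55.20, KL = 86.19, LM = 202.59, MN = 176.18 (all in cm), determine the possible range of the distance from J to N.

The maximum is all hops collinear in one direction: 55.20 + 86.19 + 202.59 + 176.18 = 520.16.
The longest hop is 202.59; the others sum to 317.57. Since 202.59 ≤ 317.57, the path can fold back on itself completely, so the minimum distance is 0.

0 ≤ JN ≤ 520.16 cm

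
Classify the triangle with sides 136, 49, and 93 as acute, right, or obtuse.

Compare the square of the longest side to the sum of squares of the other two: 49² + 93² = 11050 < 18496 = 136².

obtuse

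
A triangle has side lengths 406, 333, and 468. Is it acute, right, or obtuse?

Compare the square of the longest side to the sum of squares of the other two: 333² + 406² = 275725 > 219024 = 468².

acute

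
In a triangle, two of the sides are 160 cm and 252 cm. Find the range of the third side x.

By the triangle inequality, x must be less than 160 + 252 = 412 and greater than |160 − 252| = 92.

92 < x < 412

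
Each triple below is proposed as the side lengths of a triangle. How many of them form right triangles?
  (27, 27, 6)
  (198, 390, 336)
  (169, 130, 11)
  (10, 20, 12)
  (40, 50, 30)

2

(27,27,6): 6²+27² = 765 > 729 = 27² → acute
(198,390,336): 198²+336² = 152100 = 390² → right
(169,130,11): 11+130 ≤ 169, not a triangle
(10,20,12): 10²+12² = 244 < 400 = 20² → obtuse
(40,50,30): 30²+40² = 2500 = 50² → right
2 of the 5 are right.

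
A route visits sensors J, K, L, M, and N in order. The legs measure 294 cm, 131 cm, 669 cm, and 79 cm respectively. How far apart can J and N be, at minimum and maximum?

165 ≤ JN ≤ 1173 cm

The maximum is all hops collinear in one direction: 294 + 131 + 669 + 79 = 1173.
The longest hop is 669; the others sum to 504. Folding the others back against it leaves at least 669 − 504 = 165.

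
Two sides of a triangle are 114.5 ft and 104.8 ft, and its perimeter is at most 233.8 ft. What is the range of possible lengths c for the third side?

9.7 < c ≤ 14.5

Triangle inequality alone gives 9.7 < c < 219.3.
The perimeter condition gives c ≤ 233.8 − 114.5 − 104.8 = 14.5.
Intersecting the two: 9.7 < c ≤ 14.5.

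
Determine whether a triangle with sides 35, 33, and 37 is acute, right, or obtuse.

acute

Compare the square of the longest side to the sum of squares of the other two: 33² + 35² = 2314 > 1369 = 37².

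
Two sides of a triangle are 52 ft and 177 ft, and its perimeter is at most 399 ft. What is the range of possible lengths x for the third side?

Triangle inequality alone gives 125 < x < 229.
The perimeter condition gives x ≤ 399 − 52 − 177 = 170.
Intersecting the two: 125 < x ≤ 170.

125 < x ≤ 170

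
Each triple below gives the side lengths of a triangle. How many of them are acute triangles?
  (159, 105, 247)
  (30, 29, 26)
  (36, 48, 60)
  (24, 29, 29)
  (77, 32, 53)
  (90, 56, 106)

(159,105,247): 105²+159² = 36306 < 61009 = 247² → obtuse
(30,29,26): 26²+29² = 1517 > 900 = 30² → acute
(36,48,60): 36²+48² = 3600 = 60² → right
(24,29,29): 24²+29² = 1417 > 841 = 29² → acute
(77,32,53): 32²+53² = 3833 < 5929 = 77² → obtuse
(90,56,106): 56²+90² = 11236 = 106² → right
2 of the 6 are acute.

2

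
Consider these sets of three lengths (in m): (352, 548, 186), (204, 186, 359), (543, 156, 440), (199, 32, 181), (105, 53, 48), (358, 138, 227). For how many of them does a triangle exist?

(186,352,548): 186+352 ≤ 548 → not valid
(186,204,359): 186+204 > 359 → valid
(156,440,543): 156+440 > 543 → valid
(32,181,199): 32+181 > 199 → valid
(48,53,105): 48+53 ≤ 105 → not valid
(138,227,358): 138+227 > 358 → valid
4 of the 6 triples form a triangle.

4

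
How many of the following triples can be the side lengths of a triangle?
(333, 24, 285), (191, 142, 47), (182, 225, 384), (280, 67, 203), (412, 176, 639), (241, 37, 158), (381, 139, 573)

1

(24,285,333): 24+285 ≤ 333 → not valid
(47,142,191): 47+142 ≤ 191 → not valid
(182,225,384): 182+225 > 384 → valid
(67,203,280): 67+203 ≤ 280 → not valid
(176,412,639): 176+412 ≤ 639 → not valid
(37,158,241): 37+158 ≤ 241 → not valid
(139,381,573): 139+381 ≤ 573 → not valid
1 of the 7 triples forms a triangle.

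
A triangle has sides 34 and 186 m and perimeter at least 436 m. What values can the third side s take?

216 ≤ s < 220

Triangle inequality alone gives 152 < s < 220.
The perimeter condition gives s ≥ 436 − 34 − 186 = 216.
Intersecting the two: 216 ≤ s < 220.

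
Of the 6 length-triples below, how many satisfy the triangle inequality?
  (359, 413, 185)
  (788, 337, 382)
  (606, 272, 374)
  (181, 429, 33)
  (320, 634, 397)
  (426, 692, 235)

3

(185,359,413): 185+359 > 413 → valid
(337,382,788): 337+382 ≤ 788 → not valid
(272,374,606): 272+374 > 606 → valid
(33,181,429): 33+181 ≤ 429 → not valid
(320,397,634): 320+397 > 634 → valid
(235,426,692): 235+426 ≤ 692 → not valid
3 of the 6 triples form a triangle.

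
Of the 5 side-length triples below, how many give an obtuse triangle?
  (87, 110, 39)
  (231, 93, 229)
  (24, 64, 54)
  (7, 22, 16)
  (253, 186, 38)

3

(87,110,39): 39²+87² = 9090 < 12100 = 110² → obtuse
(231,93,229): 93²+229² = 61090 > 53361 = 231² → acute
(24,64,54): 24²+54² = 3492 < 4096 = 64² → obtuse
(7,22,16): 7²+16² = 305 < 484 = 22² → obtuse
(253,186,38): 38+186 ≤ 253, not a triangle
3 of the 5 are obtuse.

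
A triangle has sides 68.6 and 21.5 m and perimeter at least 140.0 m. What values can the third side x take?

Triangle inequality alone gives 47.1 < x < 90.1.
The perimeter condition gives x ≥ 140.0 − 68.6 − 21.5 = 49.9.
Intersecting the two: 49.9 ≤ x < 90.1.

49.9 ≤ x < 90.1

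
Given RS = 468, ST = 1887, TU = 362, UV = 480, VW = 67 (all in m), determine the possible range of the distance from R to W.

510 ≤ RW ≤ 3264 m

The maximum is all hops collinear in one direction: 468 + 1887 + 362 + 480 + 67 = 3264.
The longest hop is 1887; the others sum to 1377. Folding the others back against it leaves at least 1887 − 1377 = 510.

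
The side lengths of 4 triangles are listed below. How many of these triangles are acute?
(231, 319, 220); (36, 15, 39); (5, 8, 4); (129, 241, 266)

(231,319,220): 220²+231² = 101761 = 319² → right
(36,15,39): 15²+36² = 1521 = 39² → right
(5,8,4): 4²+5² = 41 < 64 = 8² → obtuse
(129,241,266): 129²+241² = 74722 > 70756 = 266² → acute
1 of the 4 is acute.

1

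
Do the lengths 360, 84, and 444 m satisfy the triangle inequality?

The two shorter sides sum to 444, exactly equal to the longest side 444.
That gives only a degenerate (flat) triangle — the inequality must be strict.

No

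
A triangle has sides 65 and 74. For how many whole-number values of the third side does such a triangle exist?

The third side lies in the open interval (9, 139).
Integers from 10 to 138 inclusive: 138 − 10 + 1 = 129.

129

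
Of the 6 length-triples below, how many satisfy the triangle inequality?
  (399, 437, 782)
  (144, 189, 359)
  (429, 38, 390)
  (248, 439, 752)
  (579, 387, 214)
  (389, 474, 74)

2

(399,437,782): 399+437 > 782 → valid
(144,189,359): 144+189 ≤ 359 → not valid
(38,390,429): 38+390 ≤ 429 → not valid
(248,439,752): 248+439 ≤ 752 → not valid
(214,387,579): 214+387 > 579 → valid
(74,389,474): 74+389 ≤ 474 → not valid
2 of the 6 triples form a triangle.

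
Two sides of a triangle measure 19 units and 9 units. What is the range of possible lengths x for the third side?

10 < x < 28

By the triangle inequality, x must be less than 19 + 9 = 28 and greater than |19 − 9| = 10.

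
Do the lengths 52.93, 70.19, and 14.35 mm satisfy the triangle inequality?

No

The longest side is 70.19, but the other two sum to only 67.28.
67.28 < 70.19, so the triangle inequality fails.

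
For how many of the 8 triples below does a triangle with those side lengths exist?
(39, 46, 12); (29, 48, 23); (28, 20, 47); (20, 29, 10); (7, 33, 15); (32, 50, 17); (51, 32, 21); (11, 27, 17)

(12,39,46): 12+39 > 46 → valid
(23,29,48): 23+29 > 48 → valid
(20,28,47): 20+28 > 47 → valid
(10,20,29): 10+20 > 29 → valid
(7,15,33): 7+15 ≤ 33 → not valid
(17,32,50): 17+32 ≤ 50 → not valid
(21,32,51): 21+32 > 51 → valid
(11,17,27): 11+17 > 27 → valid
6 of the 8 triples form a triangle.

6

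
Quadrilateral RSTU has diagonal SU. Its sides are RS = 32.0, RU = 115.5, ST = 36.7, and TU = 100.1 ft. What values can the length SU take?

From triangle RSU: |32.0 − 115.5| < SU < 32.0 + 115.5, i.e. 83.5 < SU < 147.5.
From triangle TSU: 63.4 < SU < 136.8.
Both must hold, so SU lies in the intersection.

83.5 < SU < 136.8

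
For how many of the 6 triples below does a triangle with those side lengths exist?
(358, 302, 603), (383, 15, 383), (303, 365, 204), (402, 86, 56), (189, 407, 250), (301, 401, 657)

5

(302,358,603): 302+358 > 603 → valid
(15,383,383): 15+383 > 383 → valid
(204,303,365): 204+303 > 365 → valid
(56,86,402): 56+86 ≤ 402 → not valid
(189,250,407): 189+250 > 407 → valid
(301,401,657): 301+401 > 657 → valid
5 of the 6 triples form a triangle.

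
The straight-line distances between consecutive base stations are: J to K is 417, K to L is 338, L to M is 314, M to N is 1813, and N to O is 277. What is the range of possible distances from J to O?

467 ≤ JO ≤ 3159

The maximum is all hops collinear in one direction: 417 + 338 + 314 + 1813 + 277 = 3159.
The longest hop is 1813; the others sum to 1346. Folding the others back against it leaves at least 1813 − 1346 = 467.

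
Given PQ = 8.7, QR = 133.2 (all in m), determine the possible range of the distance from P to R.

124.5 ≤ PR ≤ 141.9 m

By the triangle inequality, |8.7 − 133.2| ≤ PR ≤ 8.7 + 133.2.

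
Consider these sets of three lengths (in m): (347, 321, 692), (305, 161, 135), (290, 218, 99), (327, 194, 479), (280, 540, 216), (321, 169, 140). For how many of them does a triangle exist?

(321,347,692): 321+347 ≤ 692 → not valid
(135,161,305): 135+161 ≤ 305 → not valid
(99,218,290): 99+218 > 290 → valid
(194,327,479): 194+327 > 479 → valid
(216,280,540): 216+280 ≤ 540 → not valid
(140,169,321): 140+169 ≤ 321 → not valid
2 of the 6 triples form a triangle.

2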